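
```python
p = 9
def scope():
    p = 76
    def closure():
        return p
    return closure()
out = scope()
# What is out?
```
76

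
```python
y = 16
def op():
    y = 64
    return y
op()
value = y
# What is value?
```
16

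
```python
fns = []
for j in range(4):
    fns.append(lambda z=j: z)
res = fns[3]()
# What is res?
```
3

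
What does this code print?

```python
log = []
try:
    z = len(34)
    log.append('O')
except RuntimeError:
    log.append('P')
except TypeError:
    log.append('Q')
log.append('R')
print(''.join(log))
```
QR

TypeError is caught by its specific handler, not RuntimeError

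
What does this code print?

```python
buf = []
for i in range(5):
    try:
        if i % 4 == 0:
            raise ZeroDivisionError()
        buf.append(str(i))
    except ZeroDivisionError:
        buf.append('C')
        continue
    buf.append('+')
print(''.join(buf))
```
C1+2+3+C

continue in except skips rest of loop body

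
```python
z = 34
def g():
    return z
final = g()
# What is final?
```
34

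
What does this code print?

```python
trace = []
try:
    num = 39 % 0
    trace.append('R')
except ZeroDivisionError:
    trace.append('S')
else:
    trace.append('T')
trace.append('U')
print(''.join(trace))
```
SU

else block skipped when exception is caught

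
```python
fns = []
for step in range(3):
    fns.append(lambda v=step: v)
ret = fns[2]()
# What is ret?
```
2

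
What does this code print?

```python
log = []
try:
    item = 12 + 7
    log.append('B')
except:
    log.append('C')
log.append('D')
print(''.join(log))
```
BD

No exception, try block completes normally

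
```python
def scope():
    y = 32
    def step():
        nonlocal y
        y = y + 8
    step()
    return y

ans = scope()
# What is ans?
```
40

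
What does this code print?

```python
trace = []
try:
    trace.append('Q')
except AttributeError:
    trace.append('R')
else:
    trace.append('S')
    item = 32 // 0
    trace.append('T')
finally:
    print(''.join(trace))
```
QS

Try succeeds, else appends 'S', ZeroDivisionError in else is uncaught, finally prints before exception propagates ('T' never appended)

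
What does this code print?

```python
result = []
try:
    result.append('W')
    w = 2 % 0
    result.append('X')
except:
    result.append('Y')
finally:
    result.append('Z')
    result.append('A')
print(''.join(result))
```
WYZA

Code before exception runs, then except, then all of finally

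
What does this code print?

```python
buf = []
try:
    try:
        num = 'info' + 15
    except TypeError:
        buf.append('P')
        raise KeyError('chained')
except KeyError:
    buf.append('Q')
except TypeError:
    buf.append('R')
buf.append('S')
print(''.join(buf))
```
PQS

KeyError raised and caught, original TypeError not re-raised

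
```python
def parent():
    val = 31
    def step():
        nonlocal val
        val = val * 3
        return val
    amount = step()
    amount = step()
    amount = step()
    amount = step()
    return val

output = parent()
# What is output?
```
2511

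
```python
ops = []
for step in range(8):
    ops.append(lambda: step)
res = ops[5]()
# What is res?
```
7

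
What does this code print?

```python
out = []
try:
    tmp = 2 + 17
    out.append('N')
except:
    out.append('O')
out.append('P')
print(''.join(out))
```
NP

No exception, try block completes normally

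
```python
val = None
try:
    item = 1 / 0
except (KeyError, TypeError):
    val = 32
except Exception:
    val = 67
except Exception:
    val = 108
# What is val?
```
67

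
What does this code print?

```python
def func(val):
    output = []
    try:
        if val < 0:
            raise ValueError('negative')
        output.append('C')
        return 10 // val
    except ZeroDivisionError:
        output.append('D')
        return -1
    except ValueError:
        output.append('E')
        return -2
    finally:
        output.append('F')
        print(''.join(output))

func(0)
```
CDF

val=0 causes ZeroDivisionError, caught, finally prints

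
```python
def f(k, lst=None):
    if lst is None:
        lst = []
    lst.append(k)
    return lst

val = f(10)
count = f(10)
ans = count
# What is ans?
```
[10]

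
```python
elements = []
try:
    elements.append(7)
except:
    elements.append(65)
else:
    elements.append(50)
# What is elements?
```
[7, 50]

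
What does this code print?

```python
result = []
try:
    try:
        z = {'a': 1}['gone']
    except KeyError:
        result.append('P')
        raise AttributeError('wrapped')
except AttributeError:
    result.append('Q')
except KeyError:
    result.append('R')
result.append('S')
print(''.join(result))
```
PQS

AttributeError raised and caught, original KeyError not re-raised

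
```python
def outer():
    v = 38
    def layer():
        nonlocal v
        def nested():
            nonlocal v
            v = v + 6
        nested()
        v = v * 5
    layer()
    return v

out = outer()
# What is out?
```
220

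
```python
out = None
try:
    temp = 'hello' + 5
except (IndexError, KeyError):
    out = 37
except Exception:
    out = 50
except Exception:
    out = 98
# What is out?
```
50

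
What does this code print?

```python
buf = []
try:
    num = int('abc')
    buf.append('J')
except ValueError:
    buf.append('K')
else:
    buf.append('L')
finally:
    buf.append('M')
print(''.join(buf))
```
KM

Exception: except runs, else skipped, finally runs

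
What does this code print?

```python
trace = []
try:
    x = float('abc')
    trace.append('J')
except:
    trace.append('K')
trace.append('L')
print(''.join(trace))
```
KL

Exception raised in try, caught by bare except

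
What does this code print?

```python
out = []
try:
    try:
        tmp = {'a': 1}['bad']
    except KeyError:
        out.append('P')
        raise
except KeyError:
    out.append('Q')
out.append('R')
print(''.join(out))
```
PQR

raise without argument re-raises current exception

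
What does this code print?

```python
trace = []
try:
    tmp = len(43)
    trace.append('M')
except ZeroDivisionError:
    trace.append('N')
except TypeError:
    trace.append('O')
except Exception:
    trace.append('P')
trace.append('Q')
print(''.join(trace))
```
OQ

TypeError matches before generic Exception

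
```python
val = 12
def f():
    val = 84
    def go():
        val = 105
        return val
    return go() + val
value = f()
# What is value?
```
189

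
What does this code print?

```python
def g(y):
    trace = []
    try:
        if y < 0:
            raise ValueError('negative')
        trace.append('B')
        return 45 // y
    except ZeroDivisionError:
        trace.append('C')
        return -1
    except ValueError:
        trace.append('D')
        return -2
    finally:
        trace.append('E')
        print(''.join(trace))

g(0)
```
BCE

y=0 causes ZeroDivisionError, caught, finally prints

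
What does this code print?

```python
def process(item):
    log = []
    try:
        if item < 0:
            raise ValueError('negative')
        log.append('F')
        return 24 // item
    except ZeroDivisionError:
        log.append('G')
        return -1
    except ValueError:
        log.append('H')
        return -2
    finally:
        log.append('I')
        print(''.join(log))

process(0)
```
FGI

item=0 causes ZeroDivisionError, caught, finally prints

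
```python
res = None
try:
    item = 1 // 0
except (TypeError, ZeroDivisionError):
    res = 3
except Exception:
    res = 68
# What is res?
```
3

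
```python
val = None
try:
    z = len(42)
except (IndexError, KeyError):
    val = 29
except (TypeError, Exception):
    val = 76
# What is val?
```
76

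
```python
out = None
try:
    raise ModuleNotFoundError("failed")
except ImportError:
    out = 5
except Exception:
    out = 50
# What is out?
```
5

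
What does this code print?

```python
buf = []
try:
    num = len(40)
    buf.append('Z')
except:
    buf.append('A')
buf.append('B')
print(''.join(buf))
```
AB

Exception raised in try, caught by bare except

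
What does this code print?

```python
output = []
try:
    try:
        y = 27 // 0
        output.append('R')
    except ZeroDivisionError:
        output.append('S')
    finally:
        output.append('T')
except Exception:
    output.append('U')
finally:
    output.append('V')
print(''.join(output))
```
STV

Both finally blocks run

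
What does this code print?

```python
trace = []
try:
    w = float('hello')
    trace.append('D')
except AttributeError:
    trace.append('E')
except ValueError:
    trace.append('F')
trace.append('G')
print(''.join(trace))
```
FG

ValueError is caught by its specific handler, not AttributeError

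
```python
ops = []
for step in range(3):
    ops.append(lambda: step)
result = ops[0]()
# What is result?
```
2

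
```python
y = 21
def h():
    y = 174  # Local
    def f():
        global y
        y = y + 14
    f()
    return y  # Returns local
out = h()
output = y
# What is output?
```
35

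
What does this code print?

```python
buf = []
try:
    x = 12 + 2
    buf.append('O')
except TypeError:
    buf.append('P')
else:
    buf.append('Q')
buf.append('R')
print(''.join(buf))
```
OQR

else block runs when no exception occurs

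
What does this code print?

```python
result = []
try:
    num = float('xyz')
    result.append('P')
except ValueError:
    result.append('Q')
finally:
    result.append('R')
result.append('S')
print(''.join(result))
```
QRS

finally always runs, even after exception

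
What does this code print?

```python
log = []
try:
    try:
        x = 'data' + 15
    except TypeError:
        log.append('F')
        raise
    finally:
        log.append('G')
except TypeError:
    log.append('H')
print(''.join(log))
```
FGH

finally runs before re-raised exception propagates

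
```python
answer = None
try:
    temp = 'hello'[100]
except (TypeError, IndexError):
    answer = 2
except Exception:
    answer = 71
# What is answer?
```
2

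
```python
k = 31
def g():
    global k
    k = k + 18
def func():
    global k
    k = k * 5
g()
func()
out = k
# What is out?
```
245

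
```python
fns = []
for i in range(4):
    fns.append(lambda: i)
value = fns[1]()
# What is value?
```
3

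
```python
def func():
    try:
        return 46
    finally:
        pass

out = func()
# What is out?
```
46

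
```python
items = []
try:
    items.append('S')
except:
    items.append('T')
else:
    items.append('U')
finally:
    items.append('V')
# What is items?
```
['S', 'U', 'V']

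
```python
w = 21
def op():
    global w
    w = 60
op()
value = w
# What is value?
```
60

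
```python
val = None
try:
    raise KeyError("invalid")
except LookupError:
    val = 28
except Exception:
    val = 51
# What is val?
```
28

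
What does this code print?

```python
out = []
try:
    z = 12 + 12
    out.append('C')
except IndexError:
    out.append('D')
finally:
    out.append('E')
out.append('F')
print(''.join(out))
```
CEF

finally runs after normal execution too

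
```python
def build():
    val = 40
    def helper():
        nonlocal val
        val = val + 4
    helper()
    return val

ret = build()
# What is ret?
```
44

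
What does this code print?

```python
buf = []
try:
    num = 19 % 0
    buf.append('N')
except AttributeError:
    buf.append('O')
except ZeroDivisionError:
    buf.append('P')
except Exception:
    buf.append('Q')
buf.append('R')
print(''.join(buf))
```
PR

ZeroDivisionError matches before generic Exception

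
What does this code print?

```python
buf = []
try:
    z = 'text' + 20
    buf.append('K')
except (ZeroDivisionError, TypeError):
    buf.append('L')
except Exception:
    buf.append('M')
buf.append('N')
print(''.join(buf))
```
LN

TypeError matches tuple containing it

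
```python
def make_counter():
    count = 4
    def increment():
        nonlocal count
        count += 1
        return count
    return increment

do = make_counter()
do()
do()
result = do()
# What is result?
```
7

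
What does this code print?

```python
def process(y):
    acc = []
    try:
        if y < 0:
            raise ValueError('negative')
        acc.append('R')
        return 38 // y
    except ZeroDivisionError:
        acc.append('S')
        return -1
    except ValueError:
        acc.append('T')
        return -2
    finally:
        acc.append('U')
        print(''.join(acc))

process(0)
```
RSU

y=0 causes ZeroDivisionError, caught, finally prints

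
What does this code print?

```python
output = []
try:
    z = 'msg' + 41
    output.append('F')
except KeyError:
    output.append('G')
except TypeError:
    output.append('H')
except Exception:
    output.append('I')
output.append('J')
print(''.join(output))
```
HJ

TypeError matches before generic Exception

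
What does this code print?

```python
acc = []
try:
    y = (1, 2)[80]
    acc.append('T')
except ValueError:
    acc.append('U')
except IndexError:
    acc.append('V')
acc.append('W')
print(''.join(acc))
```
VW

IndexError is caught by its specific handler, not ValueError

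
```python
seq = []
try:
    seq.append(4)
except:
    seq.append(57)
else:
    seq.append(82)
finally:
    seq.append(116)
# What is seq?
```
[4, 82, 116]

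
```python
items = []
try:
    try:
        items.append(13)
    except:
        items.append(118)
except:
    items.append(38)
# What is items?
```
[13]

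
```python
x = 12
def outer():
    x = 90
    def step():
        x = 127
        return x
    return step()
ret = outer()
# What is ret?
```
127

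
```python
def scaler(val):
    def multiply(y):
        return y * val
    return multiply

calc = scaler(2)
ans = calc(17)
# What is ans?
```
34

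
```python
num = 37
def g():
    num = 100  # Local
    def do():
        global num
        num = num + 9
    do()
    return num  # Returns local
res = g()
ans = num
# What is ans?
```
46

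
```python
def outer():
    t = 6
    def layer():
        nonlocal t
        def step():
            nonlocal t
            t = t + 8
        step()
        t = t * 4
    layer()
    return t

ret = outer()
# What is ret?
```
56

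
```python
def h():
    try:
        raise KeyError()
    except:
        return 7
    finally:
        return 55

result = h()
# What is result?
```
55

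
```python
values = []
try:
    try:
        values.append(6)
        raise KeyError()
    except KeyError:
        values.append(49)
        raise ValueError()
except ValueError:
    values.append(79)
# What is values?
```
[6, 49, 79]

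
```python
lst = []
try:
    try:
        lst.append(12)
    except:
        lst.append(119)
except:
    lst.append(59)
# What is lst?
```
[12]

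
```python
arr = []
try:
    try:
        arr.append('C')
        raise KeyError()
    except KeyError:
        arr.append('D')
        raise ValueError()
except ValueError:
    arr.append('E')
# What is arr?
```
['C', 'D', 'E']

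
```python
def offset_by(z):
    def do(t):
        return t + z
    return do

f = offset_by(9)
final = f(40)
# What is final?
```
49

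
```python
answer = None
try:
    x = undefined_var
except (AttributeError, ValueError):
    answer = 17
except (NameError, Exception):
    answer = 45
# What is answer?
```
45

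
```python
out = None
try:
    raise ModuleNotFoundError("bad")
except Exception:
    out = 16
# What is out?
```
16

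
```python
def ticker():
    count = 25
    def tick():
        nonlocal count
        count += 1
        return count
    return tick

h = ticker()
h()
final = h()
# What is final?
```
27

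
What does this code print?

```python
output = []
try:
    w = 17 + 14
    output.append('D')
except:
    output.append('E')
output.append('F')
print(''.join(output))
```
DF

No exception, try block completes normally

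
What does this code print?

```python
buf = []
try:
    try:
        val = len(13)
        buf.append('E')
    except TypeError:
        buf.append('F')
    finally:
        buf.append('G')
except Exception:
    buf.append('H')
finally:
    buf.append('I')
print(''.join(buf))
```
FGI

Both finally blocks run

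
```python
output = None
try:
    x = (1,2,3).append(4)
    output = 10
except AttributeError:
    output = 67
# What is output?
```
67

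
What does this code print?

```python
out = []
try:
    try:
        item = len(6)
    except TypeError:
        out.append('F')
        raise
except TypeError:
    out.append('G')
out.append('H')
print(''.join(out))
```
FGH

raise without argument re-raises current exception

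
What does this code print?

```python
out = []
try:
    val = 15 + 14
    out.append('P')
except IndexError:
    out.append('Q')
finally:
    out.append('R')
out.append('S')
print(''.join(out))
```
PRS

finally runs after normal execution too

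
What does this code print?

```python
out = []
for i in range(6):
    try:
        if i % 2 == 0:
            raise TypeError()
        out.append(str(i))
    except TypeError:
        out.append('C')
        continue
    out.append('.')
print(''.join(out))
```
C1.C3.C5.

continue in except skips rest of loop body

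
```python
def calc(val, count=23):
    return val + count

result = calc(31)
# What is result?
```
54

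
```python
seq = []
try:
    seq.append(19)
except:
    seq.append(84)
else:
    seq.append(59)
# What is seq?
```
[19, 59]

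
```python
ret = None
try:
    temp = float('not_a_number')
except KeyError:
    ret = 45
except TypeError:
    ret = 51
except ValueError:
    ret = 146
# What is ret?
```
146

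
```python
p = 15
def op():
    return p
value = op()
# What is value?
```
15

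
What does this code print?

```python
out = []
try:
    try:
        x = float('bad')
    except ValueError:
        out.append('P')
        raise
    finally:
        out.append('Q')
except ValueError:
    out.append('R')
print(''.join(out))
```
PQR

finally runs before re-raised exception propagates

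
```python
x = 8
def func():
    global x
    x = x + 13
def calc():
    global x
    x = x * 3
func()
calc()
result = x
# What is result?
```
63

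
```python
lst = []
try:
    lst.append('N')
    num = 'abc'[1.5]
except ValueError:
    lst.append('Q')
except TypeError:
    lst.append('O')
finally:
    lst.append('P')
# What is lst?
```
['N', 'O', 'P']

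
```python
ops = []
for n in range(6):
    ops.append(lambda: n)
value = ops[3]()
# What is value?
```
5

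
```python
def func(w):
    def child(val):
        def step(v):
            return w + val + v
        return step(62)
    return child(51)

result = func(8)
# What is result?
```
121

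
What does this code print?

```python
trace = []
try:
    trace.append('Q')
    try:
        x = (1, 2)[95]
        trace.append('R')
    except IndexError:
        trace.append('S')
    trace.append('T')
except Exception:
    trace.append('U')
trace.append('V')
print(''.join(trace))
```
QSTV

Inner exception caught by inner handler, outer continues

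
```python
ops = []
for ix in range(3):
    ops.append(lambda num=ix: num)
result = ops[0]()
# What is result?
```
0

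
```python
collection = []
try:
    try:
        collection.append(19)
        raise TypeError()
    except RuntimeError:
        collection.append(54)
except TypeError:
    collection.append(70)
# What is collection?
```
[19, 70]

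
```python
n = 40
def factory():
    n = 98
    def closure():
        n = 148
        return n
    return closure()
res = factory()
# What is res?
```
148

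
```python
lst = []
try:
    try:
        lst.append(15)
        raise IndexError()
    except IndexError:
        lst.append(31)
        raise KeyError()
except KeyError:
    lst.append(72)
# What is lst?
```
[15, 31, 72]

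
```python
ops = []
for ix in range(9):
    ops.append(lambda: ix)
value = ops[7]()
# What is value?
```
8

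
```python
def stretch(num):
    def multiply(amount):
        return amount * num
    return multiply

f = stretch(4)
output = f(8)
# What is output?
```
32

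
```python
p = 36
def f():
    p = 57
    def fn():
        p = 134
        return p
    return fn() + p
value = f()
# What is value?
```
191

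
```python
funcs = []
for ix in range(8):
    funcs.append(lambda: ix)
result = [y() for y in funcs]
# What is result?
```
[7, 7, 7, 7, 7, 7, 7, 7]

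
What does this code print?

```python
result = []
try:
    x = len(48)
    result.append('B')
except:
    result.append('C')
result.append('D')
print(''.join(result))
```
CD

Exception raised in try, caught by bare except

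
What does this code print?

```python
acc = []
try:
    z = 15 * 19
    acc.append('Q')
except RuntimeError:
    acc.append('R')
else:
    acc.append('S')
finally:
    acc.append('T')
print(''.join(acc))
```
QST

else runs before finally when no exception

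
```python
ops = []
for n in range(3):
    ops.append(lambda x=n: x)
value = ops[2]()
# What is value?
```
2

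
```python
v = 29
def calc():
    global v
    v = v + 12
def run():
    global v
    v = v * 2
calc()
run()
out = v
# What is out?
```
82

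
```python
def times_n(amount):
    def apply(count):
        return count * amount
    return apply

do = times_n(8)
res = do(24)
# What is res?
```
192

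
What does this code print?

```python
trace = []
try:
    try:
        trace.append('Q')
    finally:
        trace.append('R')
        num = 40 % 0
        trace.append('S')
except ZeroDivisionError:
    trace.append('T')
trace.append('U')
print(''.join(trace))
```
QRTU

Exception in inner finally caught by outer except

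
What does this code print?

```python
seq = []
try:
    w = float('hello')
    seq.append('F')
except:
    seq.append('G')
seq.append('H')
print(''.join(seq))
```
GH

Exception raised in try, caught by bare except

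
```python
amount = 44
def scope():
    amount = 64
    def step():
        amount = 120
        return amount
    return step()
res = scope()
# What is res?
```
120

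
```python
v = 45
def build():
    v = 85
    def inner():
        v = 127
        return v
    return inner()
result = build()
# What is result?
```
127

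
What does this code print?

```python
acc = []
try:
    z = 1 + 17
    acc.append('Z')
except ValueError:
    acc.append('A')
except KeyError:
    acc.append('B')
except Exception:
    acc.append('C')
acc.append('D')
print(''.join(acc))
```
ZD

No exception, try block completes normally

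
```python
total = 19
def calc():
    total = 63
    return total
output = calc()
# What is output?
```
63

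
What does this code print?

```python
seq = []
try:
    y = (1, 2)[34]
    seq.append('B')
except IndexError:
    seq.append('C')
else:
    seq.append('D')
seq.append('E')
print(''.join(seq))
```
CE

else block skipped when exception is caught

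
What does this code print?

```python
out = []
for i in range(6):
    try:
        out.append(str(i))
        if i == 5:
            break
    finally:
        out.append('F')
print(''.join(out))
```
0F1F2F3F4F5F

finally runs even when breaking out of loop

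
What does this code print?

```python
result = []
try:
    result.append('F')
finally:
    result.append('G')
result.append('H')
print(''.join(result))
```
FGH

try/finally without except, no exception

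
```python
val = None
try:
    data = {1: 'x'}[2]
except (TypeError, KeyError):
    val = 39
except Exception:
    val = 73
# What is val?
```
39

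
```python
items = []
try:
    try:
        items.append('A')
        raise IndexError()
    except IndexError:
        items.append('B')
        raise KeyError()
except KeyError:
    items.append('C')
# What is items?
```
['A', 'B', 'C']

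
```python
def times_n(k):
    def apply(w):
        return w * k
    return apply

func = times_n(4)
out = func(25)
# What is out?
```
100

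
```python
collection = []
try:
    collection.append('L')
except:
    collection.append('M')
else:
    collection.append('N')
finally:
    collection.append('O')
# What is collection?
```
['L', 'N', 'O']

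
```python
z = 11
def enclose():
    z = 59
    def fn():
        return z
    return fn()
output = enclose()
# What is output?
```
59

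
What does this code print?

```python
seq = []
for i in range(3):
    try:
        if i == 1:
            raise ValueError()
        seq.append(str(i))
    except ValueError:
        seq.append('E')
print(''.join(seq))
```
0E2

Exception on i=1 caught, loop continues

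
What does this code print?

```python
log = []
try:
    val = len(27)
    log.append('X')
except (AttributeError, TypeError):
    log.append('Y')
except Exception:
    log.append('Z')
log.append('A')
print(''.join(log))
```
YA

TypeError matches tuple containing it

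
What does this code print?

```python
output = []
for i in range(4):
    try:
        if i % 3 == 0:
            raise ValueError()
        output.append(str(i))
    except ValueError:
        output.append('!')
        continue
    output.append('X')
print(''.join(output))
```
!1X2X!

continue in except skips rest of loop body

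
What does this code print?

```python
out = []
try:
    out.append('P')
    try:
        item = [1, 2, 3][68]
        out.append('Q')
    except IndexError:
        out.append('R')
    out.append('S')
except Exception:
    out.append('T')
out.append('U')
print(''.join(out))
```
PRSU

Inner exception caught by inner handler, outer continues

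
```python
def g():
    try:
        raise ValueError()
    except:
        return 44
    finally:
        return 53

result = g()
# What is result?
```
53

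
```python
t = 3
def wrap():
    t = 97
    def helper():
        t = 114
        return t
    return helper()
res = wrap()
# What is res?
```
114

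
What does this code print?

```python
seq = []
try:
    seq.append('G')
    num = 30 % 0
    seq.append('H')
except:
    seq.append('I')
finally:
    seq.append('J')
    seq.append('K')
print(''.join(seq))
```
GIJK

Code before exception runs, then except, then all of finally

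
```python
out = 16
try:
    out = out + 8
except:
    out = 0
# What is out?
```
24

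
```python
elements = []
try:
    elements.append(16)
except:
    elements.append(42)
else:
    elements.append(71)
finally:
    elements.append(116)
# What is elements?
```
[16, 71, 116]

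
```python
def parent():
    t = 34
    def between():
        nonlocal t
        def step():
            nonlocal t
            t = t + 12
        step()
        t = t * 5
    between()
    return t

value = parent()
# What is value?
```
230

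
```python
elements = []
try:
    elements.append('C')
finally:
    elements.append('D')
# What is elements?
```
['C', 'D']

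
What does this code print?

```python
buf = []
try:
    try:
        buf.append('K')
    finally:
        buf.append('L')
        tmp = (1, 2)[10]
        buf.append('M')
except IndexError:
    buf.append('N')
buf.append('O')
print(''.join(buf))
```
KLNO

Exception in inner finally caught by outer except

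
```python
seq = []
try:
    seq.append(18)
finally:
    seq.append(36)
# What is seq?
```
[18, 36]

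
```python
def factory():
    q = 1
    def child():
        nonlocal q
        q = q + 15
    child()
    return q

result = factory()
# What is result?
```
16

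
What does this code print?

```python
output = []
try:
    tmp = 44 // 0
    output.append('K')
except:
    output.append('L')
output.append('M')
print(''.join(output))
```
LM

Exception raised in try, caught by bare except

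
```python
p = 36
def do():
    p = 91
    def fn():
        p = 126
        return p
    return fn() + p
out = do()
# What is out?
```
217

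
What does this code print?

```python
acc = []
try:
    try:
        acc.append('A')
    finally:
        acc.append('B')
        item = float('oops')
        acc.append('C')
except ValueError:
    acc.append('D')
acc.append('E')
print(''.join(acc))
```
ABDE

Exception in inner finally caught by outer except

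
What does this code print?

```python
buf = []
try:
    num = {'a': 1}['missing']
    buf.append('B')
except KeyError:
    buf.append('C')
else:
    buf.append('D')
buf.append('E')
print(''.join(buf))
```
CE

else block skipped when exception is caught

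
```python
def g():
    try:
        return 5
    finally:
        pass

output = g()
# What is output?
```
5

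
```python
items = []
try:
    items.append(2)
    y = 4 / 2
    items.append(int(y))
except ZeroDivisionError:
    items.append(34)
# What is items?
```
[2, 2]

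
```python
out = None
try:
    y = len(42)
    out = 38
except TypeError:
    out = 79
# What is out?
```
79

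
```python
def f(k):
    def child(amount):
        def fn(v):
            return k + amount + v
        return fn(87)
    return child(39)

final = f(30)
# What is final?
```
156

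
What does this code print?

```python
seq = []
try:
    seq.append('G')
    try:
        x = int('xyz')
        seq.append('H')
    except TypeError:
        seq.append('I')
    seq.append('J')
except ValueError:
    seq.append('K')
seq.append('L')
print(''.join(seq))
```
GKL

Inner handler doesn't match, propagates to outer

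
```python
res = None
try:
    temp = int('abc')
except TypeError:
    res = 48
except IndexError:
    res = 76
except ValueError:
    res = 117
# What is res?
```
117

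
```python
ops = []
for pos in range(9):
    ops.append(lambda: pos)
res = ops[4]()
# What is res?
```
8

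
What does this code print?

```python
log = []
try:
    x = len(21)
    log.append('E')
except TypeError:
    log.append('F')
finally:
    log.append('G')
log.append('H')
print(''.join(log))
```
FGH

finally always runs, even after exception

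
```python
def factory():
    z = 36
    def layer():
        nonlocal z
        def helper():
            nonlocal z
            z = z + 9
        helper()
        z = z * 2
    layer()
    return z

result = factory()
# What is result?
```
90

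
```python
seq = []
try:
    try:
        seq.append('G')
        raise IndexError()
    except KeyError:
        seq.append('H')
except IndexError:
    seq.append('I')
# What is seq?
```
['G', 'I']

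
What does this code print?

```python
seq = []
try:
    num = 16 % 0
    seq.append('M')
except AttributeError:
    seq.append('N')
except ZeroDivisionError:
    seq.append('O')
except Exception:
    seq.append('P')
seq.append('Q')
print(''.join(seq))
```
OQ

ZeroDivisionError matches before generic Exception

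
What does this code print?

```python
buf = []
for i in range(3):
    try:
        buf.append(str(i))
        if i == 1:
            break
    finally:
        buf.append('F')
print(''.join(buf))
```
0F1F

finally runs even when breaking out of loop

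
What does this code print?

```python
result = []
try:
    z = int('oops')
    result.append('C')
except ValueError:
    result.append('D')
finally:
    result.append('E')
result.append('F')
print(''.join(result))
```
DEF

finally always runs, even after exception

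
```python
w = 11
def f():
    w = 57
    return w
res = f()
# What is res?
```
57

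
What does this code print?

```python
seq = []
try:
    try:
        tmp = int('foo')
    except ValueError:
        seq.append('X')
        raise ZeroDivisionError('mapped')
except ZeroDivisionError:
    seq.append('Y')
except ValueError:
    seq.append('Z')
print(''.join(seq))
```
XY

New ZeroDivisionError raised, caught by outer ZeroDivisionError handler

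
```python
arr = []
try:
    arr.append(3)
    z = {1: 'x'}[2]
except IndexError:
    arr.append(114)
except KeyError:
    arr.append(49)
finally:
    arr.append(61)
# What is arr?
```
[3, 49, 61]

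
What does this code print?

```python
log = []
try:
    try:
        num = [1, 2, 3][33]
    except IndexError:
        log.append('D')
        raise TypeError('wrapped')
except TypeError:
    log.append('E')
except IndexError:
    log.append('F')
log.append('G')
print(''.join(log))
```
DEG

TypeError raised and caught, original IndexError not re-raised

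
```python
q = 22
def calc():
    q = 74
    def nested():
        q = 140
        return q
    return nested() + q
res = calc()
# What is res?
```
214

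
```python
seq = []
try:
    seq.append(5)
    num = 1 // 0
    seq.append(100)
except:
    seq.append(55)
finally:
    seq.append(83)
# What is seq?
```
[5, 55, 83]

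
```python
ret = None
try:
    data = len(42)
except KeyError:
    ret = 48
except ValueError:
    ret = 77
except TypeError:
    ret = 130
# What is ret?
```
130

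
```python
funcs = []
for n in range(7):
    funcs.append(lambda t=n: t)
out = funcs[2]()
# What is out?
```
2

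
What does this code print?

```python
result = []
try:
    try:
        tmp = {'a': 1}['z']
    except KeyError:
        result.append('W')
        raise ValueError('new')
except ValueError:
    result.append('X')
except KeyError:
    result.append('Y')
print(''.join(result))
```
WX

New ValueError raised, caught by outer ValueError handler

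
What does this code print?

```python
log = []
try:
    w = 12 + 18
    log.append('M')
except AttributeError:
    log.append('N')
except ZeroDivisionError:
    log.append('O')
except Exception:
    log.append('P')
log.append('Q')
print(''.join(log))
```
MQ

No exception, try block completes normally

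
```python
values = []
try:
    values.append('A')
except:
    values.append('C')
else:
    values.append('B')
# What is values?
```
['A', 'B']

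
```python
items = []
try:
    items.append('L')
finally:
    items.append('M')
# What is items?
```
['L', 'M']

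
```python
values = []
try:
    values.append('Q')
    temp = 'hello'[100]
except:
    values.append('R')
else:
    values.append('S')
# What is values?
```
['Q', 'R']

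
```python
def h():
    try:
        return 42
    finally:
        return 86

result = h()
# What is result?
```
86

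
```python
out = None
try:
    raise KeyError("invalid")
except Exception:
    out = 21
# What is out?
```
21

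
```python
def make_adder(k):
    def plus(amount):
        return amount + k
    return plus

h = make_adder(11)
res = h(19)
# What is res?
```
30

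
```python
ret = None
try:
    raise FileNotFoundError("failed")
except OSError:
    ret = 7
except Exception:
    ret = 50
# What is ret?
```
7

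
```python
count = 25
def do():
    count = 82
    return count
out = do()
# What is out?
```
82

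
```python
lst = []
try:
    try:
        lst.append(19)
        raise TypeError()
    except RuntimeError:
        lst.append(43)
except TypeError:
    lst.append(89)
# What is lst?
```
[19, 89]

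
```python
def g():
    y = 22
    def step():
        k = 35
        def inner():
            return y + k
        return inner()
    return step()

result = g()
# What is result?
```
57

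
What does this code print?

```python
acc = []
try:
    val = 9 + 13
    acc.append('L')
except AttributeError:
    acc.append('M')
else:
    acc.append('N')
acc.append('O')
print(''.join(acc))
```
LNO

else block runs when no exception occurs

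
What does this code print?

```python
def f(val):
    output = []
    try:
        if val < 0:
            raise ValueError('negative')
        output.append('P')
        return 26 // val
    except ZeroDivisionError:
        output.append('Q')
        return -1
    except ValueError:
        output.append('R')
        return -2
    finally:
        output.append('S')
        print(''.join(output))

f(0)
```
PQS

val=0 causes ZeroDivisionError, caught, finally prints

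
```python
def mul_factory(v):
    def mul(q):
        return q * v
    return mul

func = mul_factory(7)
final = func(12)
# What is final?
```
84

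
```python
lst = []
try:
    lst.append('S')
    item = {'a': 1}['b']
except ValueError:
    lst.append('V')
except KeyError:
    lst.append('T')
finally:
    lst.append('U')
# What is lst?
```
['S', 'T', 'U']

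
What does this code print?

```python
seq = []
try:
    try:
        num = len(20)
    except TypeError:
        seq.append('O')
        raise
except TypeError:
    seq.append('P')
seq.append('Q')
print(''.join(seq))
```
OPQ

raise without argument re-raises current exception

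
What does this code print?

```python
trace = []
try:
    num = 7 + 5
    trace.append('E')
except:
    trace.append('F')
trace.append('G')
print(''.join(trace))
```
EG

No exception, try block completes normally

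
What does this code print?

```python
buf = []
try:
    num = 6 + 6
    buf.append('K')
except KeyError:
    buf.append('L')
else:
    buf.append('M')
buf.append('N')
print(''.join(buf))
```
KMN

else block runs when no exception occurs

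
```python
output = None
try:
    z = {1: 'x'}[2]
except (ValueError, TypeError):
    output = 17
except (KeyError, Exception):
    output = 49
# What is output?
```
49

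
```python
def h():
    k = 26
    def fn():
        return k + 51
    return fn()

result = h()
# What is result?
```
77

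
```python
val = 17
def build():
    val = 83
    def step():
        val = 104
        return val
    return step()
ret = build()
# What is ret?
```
104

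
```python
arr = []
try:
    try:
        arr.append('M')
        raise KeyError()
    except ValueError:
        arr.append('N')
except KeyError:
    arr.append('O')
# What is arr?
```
['M', 'O']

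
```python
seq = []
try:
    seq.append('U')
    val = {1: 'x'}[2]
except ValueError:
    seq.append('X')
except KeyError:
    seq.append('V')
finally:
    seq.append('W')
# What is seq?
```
['U', 'V', 'W']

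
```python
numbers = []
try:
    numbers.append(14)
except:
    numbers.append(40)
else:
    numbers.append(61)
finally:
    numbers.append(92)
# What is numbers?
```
[14, 61, 92]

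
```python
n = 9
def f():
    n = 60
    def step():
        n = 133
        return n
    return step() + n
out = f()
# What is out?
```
193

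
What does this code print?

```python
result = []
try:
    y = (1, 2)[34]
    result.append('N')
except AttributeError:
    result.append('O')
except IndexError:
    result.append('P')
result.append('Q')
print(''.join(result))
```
PQ

IndexError is caught by its specific handler, not AttributeError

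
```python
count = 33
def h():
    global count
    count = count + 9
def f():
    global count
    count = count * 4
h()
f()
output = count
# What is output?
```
168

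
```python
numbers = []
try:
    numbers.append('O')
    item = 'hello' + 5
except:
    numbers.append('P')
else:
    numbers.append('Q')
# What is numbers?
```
['O', 'P']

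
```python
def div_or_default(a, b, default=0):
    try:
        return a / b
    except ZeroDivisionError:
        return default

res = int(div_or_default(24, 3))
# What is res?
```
8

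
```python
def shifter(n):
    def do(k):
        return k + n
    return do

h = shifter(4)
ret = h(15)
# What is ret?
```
19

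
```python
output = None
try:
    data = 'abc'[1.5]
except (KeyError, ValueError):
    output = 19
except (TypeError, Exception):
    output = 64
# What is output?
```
64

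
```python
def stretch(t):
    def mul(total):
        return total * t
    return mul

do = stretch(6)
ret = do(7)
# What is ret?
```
42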